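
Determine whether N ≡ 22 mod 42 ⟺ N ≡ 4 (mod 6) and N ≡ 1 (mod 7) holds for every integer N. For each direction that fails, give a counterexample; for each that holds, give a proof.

Equivalent; both directions hold.

(⟸) If N ≡ 4 (mod 6) and N ≡ 1 (mod 7), then by the Chinese remainder theorem N ≡ 22 (mod 42). This is exactly N ≡ 22 (mod 42).

(⟹) Suppose N ≡ 22 (mod 42); write N = 42j + 22. Since 6 ∣ 42, reducing mod 6 gives N ≡ 22 ≡ 4 (mod 6); since 7 ∣ 42, reducing mod 7 gives N ≡ 22 ≡ 1 (mod 7).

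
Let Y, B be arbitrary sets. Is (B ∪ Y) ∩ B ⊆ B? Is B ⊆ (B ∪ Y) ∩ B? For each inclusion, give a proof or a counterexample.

Both inclusions hold.

(⟹) Let x ∈ (B ∪ Y) ∩ B. Then either x ∈ B and x ∉ Y; or x ∈ Y ∩ B. In each case x ∈ B, so (B ∪ Y) ∩ B ⊆ B.

(⟸) Let x ∈ B. Then either x ∈ B and x ∉ Y; or x ∈ Y ∩ B. In each case x ∈ (B ∪ Y) ∩ B, so B ⊆ (B ∪ Y) ∩ B.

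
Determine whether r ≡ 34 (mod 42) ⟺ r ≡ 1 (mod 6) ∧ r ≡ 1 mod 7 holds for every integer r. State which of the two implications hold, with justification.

(⟹) This fails: r = 34 gives 34 ≡ 34 (mod 42) but 34 ≡ 4 (mod 6), so the conjunction on the right does not hold.

(⟸) This fails: r = 1 satisfies both congruences on the right (1 ≡ 1 mod 6 and 1 ≡ 1 mod 7) yet 1 ≡ 1 (mod 42), not 34.

Neither implication holds.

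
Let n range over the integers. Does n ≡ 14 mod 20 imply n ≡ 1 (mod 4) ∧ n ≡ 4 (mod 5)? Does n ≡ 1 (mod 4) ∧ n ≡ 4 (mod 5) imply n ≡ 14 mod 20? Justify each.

(⇒) This fails: n = 14 gives 14 ≡ 14 (mod 20) but 14 ≡ 2 (mod 4), so the conjunction on the right does not hold.

(⇐) This fails: n = 9 satisfies both congruences on the right (9 ≡ 1 mod 4 and 9 ≡ 4 mod 5) yet 9 ≡ 9 (mod 20), not 14.

Neither direction holds.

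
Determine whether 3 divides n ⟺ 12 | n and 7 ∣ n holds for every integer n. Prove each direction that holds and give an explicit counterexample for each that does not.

[⇒] This fails: take n = 3. Certainly 3 ∣ 3, but 12 ∤ 3.

[⇐] Suppose 12 ∣ n and 7 ∣ n. Any common multiple of 12 and 7 is a multiple of their lcm; here gcd(12, 7) = 1, so lcm(12, 7) = 12·7 = 84, so 84 ∣ n. Since 3 ∣ 84, it follows that 3 ∣ n.

Not equivalent: only (⇐) holds.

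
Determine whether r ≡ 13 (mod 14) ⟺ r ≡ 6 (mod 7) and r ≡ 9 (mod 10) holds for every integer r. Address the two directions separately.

Only the converse holds.

Forward direction. This fails: r = 41 gives 41 ≡ 13 (mod 14) but 41 ≡ 1 (mod 10), so the conjunction on the right does not hold.

Converse. If r ≡ 6 (mod 7) and r ≡ 9 (mod 10), then by the Chinese remainder theorem r ≡ 69 (mod 70). Since 69 ≡ 13 (mod 14) and 14 ∣ 70, we get r ≡ 13 (mod 14).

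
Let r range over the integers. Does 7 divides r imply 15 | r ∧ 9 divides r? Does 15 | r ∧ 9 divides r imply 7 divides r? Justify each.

(⇒) This fails: take r = 7. Certainly 7 ∣ 7, but 15 ∤ 7.

(⇐) This fails: take r = 45. Both 15 ∣ 45 and 9 ∣ 45, yet 45 is not a multiple of 7 (since 45 = 6·7 + 3), so 7 ∤ 45.

Neither direction holds.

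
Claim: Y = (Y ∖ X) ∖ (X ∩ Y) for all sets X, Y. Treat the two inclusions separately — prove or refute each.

(⊆) fails; (⊇) holds.

(⟹) This inclusion fails. Take X = {1}, Y = {1}; then 1 ∈ Y but 1 ∉ (Y ∖ X) ∖ (X ∩ Y).

(⟸) Let x ∈ (Y ∖ X) ∖ (X ∩ Y). Then x ∈ Y and x ∉ X, from which x ∈ Y.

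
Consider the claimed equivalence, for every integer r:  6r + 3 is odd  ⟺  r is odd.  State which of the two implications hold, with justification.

[⇒] This fails: take r = 0. Then 6r + 3 = 3, which is odd, yet r = 0 is even, not odd.

[⇐] Suppose r is odd. Since 6 is even, 6r is even for every r, so 6r + 3 has the same parity as 3, which is odd. Hence 6r + 3 is odd.

Only the reverse direction holds.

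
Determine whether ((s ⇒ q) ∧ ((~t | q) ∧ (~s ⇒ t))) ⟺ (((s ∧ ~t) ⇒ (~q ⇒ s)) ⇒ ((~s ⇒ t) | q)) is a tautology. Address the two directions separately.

(→) Assume the antecedent. If q is true, the consequent reduces to true regardless of the other variables. If q is false, the antecedent cannot hold. Either way the consequent holds.

(←) This fails. Under q = T, t = F, s = F, the left side is false but the right side is true.

Only the forward implication holds.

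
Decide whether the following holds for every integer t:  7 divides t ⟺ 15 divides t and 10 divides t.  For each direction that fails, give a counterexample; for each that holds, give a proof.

Both directions fail.

Forward direction. This fails: take t = 7. Certainly 7 ∣ 7, but 15 ∤ 7.

Converse. This fails: take t = 30. Both 15 ∣ 30 and 10 ∣ 30, yet 30 is not a multiple of 7 (since 30 = 4·7 + 2), so 7 ∤ 30.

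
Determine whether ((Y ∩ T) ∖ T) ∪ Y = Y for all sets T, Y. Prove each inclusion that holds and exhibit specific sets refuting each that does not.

Both inclusions hold; the sets are equal.

(⊆) Let x ∈ ((Y ∩ T) ∖ T) ∪ Y. Then either x ∈ Y and x ∉ T; or x ∈ T ∩ Y. In each case x ∈ Y, so ((Y ∩ T) ∖ T) ∪ Y ⊆ Y.

(⊇) Let x ∈ Y. Then either x ∈ Y and x ∉ T; or x ∈ T ∩ Y. In each case x ∈ ((Y ∩ T) ∖ T) ∪ Y, so Y ⊆ ((Y ∩ T) ∖ T) ∪ Y.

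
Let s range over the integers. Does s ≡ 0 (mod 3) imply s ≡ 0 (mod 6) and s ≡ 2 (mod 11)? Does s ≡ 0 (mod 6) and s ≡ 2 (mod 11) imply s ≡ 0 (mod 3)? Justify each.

(→) This fails: s = 0 gives 0 ≡ 0 (mod 3) but 0 ≡ 0 (mod 11), so the conjunction on the right does not hold.

(←) Conversely, if s ≡ 0 (mod 6) and s ≡ 2 (mod 11), then by the Chinese remainder theorem s ≡ 24 (mod 66). Since 24 ≡ 0 (mod 3) and 3 ∣ 66, we get s ≡ 0 (mod 3).

(⇒) fails; (⇐) holds.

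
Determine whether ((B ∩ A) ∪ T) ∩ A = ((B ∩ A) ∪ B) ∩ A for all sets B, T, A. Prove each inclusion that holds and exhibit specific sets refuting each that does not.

Only the reverse inclusion holds.

Forward inclusion. This inclusion fails. Take B = ∅, T = {1}, A = {1}; then 1 ∈ ((B ∩ A) ∪ T) ∩ A but 1 ∉ ((B ∩ A) ∪ B) ∩ A.

Reverse inclusion. Let x ∈ ((B ∩ A) ∪ B) ∩ A. Then either x ∈ B ∩ A and x ∉ T; or x ∈ B ∩ T ∩ A. In each case x ∈ ((B ∩ A) ∪ T) ∩ A, so ((B ∩ A) ∪ B) ∩ A ⊆ ((B ∩ A) ∪ T) ∩ A.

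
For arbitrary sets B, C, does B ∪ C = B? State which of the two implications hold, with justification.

(⊆) This inclusion fails. Take B = ∅, C = {1}; then 1 ∈ B ∪ C but 1 ∉ B.

(⊇) Let x ∈ B. Then either x ∈ B and x ∉ C; or x ∈ B ∩ C. In each case x ∈ B ∪ C, so B ⊆ B ∪ C.

The sets are not equal: only the reverse inclusion holds.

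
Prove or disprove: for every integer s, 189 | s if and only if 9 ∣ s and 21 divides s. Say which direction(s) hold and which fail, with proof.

(→) If 189 ∣ s, write s = 189q. Since 189 = 21·9, s = 9·(21q), so 9 ∣ s; and since 189 = 9·21, s = 21·(9q), so 21 ∣ s.

(←) This fails: take s = 63. Both 9 ∣ 63 and 21 ∣ 63, yet 63 is not a multiple of 189 (since 63 = 0·189 + 63), so 189 ∤ 63.

Only the forward implication holds.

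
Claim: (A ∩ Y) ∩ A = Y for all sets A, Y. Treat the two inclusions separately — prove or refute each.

Forward inclusion. Let x ∈ (A ∩ Y) ∩ A. Then x ∈ A ∩ Y, from which x ∈ Y.

Reverse inclusion. This inclusion fails. Take A = ∅, Y = {1}; then 1 ∈ Y but 1 ∉ (A ∩ Y) ∩ A.

The sets are not equal: only the forward inclusion holds.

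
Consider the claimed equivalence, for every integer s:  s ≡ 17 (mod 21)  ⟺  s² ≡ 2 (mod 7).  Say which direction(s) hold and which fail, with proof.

Converse. This fails: take s = 3. Then 3² = 9 ≡ 2 (mod 7), yet 3 ≡ 3 (mod 21), not 17.

Forward direction. Suppose s ≡ 17 (mod 21). Then s² ≡ 17² = 289 (mod 21), and since 7 ∣ 21, also s² ≡ 2 (mod 7).

(⇒) holds; (⇐) fails.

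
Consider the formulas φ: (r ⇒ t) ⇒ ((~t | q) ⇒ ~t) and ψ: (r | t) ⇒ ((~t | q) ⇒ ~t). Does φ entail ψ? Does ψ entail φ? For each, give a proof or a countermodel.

(⟹) Assume the antecedent. If t is true, the antecedent forces (t = T, q = F, r = F) or (t = T, q = F, r = T), and (r | t) ⇒ ((~t | q) ⇒ ~t) holds there. If t is false, (r | t) ⇒ ((~t | q) ⇒ ~t) reduces to true regardless of the other variables. Either way (r | t) ⇒ ((~t | q) ⇒ ~t) holds.

(⟸) Assume the antecedent. If t is true, the antecedent forces (t = T, q = F, r = F) or (t = T, q = F, r = T), and (r ⇒ t) ⇒ ((~t | q) ⇒ ~t) holds there. If t is false, (r ⇒ t) ⇒ ((~t | q) ⇒ ~t) reduces to true regardless of the other variables. Either way (r ⇒ t) ⇒ ((~t | q) ⇒ ~t) holds.

Both directions hold.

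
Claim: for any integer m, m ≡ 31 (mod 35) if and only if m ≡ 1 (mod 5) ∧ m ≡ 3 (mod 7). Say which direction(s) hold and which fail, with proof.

(→) Suppose m ≡ 31 (mod 35); write m = 35j + 31. Since 5 ∣ 35, reducing mod 5 gives m ≡ 31 ≡ 1 (mod 5); since 7 ∣ 35, reducing mod 7 gives m ≡ 31 ≡ 3 (mod 7).

(←) Conversely, if m ≡ 1 (mod 5) and m ≡ 3 (mod 7), then by the Chinese remainder theorem m ≡ 31 (mod 35). This is exactly m ≡ 31 (mod 35).

The biconditional holds.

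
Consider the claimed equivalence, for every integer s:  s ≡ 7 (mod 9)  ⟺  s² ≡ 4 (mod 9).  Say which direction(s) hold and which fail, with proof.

Not equivalent: only (⇒) holds.

Forward direction. Suppose s ≡ 7 (mod 9). Write s = 9j + 7. Then (9j + 7)² = 81j² + 126j + 49 = 9(9j² + 14j + 5) + 4, so s² ≡ 4 (mod 9).

Converse. This fails: take s = 2. Then 2² = 4 ≡ 4 (mod 9), yet 2 ≡ 2 (mod 9), not 7.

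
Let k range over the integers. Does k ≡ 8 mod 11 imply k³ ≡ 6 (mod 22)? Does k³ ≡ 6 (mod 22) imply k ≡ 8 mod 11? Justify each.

(→) This fails: take k = 19. Then 19 ≡ 8 (mod 11), but 19³ = 6859 ≡ 17 (mod 22), not 6.

(←) Conversely, the residues r modulo 22 with r³ ≡ 6 (mod 22) are exactly {8}, and each is ≡ 8 (mod 11).

Only the reverse direction holds.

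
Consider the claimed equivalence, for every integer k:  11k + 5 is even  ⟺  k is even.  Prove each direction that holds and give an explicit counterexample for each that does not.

Neither implication holds.

Forward direction. This fails: k = 1 gives 11k + 5 = 16, which is even, but 1 is odd, not even.

Converse. This also fails: k = 2 is even, but 11k + 5 = 27 is odd, not even.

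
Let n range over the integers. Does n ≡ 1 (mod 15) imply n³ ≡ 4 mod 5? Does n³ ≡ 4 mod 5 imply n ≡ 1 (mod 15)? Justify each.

(⟹) This fails: take n = 1. Then 1 ≡ 1 (mod 15), but 1³ = 1 ≡ 1 (mod 5), not 4.

(⟸) This fails: take n = 4. Then 4³ = 64 ≡ 4 (mod 5), yet 4 ≡ 4 (mod 15), not 1.

Neither direction holds.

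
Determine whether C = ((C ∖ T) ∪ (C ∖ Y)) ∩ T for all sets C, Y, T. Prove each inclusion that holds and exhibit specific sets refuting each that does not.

(⊆) fails; (⊇) holds.

(⊆) This inclusion fails. Take C = {1}, Y = ∅, T = ∅; then 1 ∈ C but 1 ∉ ((C ∖ T) ∪ (C ∖ Y)) ∩ T.

(⊇) Let x ∈ ((C ∖ T) ∪ (C ∖ Y)) ∩ T. Then x ∈ C ∩ T and x ∉ Y, from which x ∈ C.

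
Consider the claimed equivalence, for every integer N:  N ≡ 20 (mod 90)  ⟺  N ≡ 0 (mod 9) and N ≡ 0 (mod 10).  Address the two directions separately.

(⟹) This fails: N = 20 gives 20 ≡ 20 (mod 90) but 20 ≡ 2 (mod 9), so the conjunction on the right does not hold.

(⟸) This fails: N = 0 satisfies both congruences on the right (0 ≡ 0 mod 9 and 0 ≡ 0 mod 10) yet 0 ≡ 0 (mod 90), not 20.

(⇒) fails and (⇐) fails.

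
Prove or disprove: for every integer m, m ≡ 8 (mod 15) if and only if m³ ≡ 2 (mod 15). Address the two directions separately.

Both directions hold; the statement is true.

(⟹) Suppose m ≡ 8 (mod 15). Write m = 15j + 8. Then (15j + 8)³ = 3375j³ + 5400j² + 2880j + 512 = 15(225j³ + 360j² + 192j + 34) + 2, so m³ ≡ 2 (mod 15).

(⟸) Conversely, suppose m³ ≡ 2 (mod 15). The only residue r in {0, …, 14} with r³ ≡ 2 (mod 15) is r = 8, so m ≡ 8 (mod 15).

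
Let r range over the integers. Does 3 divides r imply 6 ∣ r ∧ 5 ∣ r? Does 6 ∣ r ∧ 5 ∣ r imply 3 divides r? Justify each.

(⇒) fails; (⇐) holds.

Forward direction. This fails: take r = 3. Certainly 3 ∣ 3, but 6 ∤ 3.

Converse. Suppose 6 ∣ r and 5 ∣ r. Any common multiple of 6 and 5 is a multiple of their lcm; here gcd(6, 5) = 1, so lcm(6, 5) = 6·5 = 30, so 30 ∣ r. Since 3 ∣ 30, it follows that 3 ∣ r.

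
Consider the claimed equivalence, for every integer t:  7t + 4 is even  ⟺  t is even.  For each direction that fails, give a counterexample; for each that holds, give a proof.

Both implications hold.

[⇒] Suppose 7t + 4 is even. Since 7 is odd, 7t and t have the same parity, so 7t + 4 ≡ t + 4 (mod 2). As 4 is even, 7t + 4 is even exactly when t is even. Thus t is even.

[⇐] Conversely, suppose t is even; write t = 2j. Then 7t + 4 = 7·(2j) + 4 = 2·7j + 4, which is even.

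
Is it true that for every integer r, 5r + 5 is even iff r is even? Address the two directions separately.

Forward direction. This fails: r = 3 gives 5r + 5 = 20, which is even, but 3 is odd, not even.

Converse. This also fails: r = 6 is even, but 5r + 5 = 35 is odd, not even.

Neither direction holds.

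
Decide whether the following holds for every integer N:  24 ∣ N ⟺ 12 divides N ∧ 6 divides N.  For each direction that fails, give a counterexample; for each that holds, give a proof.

[⇒] If 24 ∣ N, write N = 24q. Since 24 = 2·12, N = 12·(2q), so 12 ∣ N; and since 24 = 4·6, N = 6·(4q), so 6 ∣ N.

[⇐] This fails: take N = 12. Both 12 ∣ 12 and 6 ∣ 12, yet 12 is not a multiple of 24 (since 12 = 0·24 + 12), so 24 ∤ 12.

Only the forward direction holds.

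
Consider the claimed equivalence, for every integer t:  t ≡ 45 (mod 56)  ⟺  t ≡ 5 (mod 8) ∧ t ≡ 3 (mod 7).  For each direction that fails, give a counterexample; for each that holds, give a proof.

[⇒] Suppose t ≡ 45 (mod 56); write t = 56j + 45. Since 8 ∣ 56, reducing mod 8 gives t ≡ 45 ≡ 5 (mod 8); since 7 ∣ 56, reducing mod 7 gives t ≡ 45 ≡ 3 (mod 7).

[⇐] Conversely, if t ≡ 5 (mod 8) and t ≡ 3 (mod 7), then by the Chinese remainder theorem t ≡ 45 (mod 56). This is exactly t ≡ 45 (mod 56).

The biconditional holds.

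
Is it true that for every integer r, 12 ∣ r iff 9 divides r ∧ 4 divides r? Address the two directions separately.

[⇐] Suppose 9 ∣ r and 4 ∣ r. Any common multiple of 9 and 4 is a multiple of their lcm; here gcd(9, 4) = 1, so lcm(9, 4) = 9·4 = 36, so 36 ∣ r. Since 12 ∣ 36, it follows that 12 ∣ r.

[⇒] This fails: take r = 12. Certainly 12 ∣ 12, but 9 ∤ 12.

Only the converse holds.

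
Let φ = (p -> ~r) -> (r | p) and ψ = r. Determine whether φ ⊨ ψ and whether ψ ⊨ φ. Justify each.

Only the converse holds.

[⇒] This fails. Under p = T, r = F, the left side is true but the right side is false.

[⇐] Assume the antecedent. If p is true, (p -> ~r) -> (r | p) reduces to true regardless of the other variables. If p is false, the antecedent forces (p = F, r = T), and (p -> ~r) -> (r | p) holds there. Either way (p -> ~r) -> (r | p) holds.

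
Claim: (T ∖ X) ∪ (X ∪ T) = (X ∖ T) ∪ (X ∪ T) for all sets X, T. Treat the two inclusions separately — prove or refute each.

The two sets are equal.

(⊇) Let x ∈ (X ∖ T) ∪ (X ∪ T). Then either x ∈ X and x ∉ T; or x ∈ T and x ∉ X; or x ∈ X ∩ T. In each case x ∈ (T ∖ X) ∪ (X ∪ T), so (X ∖ T) ∪ (X ∪ T) ⊆ (T ∖ X) ∪ (X ∪ T).

(⊆) Let x ∈ (T ∖ X) ∪ (X ∪ T). Then either x ∈ X and x ∉ T; or x ∈ T and x ∉ X; or x ∈ X ∩ T. In each case x ∈ (X ∖ T) ∪ (X ∪ T), so (T ∖ X) ∪ (X ∪ T) ⊆ (X ∖ T) ∪ (X ∪ T).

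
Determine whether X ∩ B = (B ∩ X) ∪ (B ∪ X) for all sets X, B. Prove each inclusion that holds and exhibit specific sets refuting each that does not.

(⊆) Let x ∈ X ∩ B. Then x ∈ X ∩ B, from which x ∈ (B ∩ X) ∪ (B ∪ X).

(⊇) This inclusion fails. Take X = {1}, B = ∅; then 1 ∈ (B ∩ X) ∪ (B ∪ X) but 1 ∉ X ∩ B.

Only the forward inclusion holds.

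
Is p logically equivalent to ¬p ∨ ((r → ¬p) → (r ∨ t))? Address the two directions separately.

Both directions fail.

(→) This fails. Under t = F, r = F, p = T, the left side is true but the right side is false.

(←) This fails. Under t = F, r = F, p = F, the left side is false but the right side is true.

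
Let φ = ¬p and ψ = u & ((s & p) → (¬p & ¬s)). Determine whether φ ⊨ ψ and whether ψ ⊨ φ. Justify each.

(⇒) fails and (⇐) fails.

Forward direction. This fails. Under u = F, p = F, s = F, the left side is true but the right side is false.

Converse. This fails. Under u = T, p = T, s = F, the left side is false but the right side is true.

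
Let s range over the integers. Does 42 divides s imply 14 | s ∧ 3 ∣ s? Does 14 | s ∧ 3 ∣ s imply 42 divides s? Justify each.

Both implications hold.

Forward direction. If 42 ∣ s, write s = 42q. Since 42 = 3·14, s = 14·(3q), so 14 ∣ s; and since 42 = 14·3, s = 3·(14q), so 3 ∣ s.

Converse. Suppose 14 ∣ s and 3 ∣ s. Any common multiple of 14 and 3 is a multiple of their lcm; here gcd(14, 3) = 1, so lcm(14, 3) = 14·3 = 42, so 42 ∣ s.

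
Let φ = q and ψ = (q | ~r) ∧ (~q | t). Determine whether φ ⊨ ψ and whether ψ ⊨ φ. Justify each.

Neither direction holds.

(→) This fails. Under q = T, r = F, t = F, the left side is true but the right side is false.

(←) This fails. Under q = F, r = F, t = F, the left side is false but the right side is true.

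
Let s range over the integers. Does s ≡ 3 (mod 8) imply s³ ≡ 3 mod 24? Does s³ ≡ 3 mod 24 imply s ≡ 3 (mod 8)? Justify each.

The forward direction fails; the converse holds.

Converse. The residues r modulo 24 with r³ ≡ 3 (mod 24) are exactly {3}, and each is ≡ 3 (mod 8).

Forward direction. This fails: take s = 11. Then 11 ≡ 3 (mod 8), but 11³ = 1331 ≡ 11 (mod 24), not 3.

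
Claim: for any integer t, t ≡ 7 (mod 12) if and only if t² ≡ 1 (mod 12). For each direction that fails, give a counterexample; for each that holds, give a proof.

(⇒) holds; (⇐) fails.

[⇒] Suppose t ≡ 7 (mod 12). Write t = 12j + 7. Then (12j + 7)² = 144j² + 168j + 49 = 12(12j² + 14j + 4) + 1, so t² ≡ 1 (mod 12).

[⇐] This fails: take t = 1. Then 1² = 1 ≡ 1 (mod 12), yet 1 ≡ 1 (mod 12), not 7.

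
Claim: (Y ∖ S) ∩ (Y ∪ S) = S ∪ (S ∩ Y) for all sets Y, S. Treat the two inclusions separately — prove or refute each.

(⟹) This inclusion fails. Take Y = {1}, S = ∅; then 1 ∈ (Y ∖ S) ∩ (Y ∪ S) but 1 ∉ S ∪ (S ∩ Y).

(⟸) This inclusion fails. Take Y = ∅, S = {1}; then 1 ∈ S ∪ (S ∩ Y) but 1 ∉ (Y ∖ S) ∩ (Y ∪ S).

Both inclusions fail.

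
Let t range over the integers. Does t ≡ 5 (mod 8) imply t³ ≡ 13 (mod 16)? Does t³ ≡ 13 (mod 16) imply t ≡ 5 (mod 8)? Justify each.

Only the converse holds.

(⟹) This fails: take t = 13. Then 13 ≡ 5 (mod 8), but 13³ = 2197 ≡ 5 (mod 16), not 13.

(⟸) Conversely, the residues r modulo 16 with r³ ≡ 13 (mod 16) are exactly {5}, and each is ≡ 5 (mod 8).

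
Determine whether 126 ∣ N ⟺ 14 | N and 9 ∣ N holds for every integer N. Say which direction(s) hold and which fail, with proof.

Equivalent; both directions hold.

[⇒] If 126 ∣ N, write N = 126q. Since 126 = 9·14, N = 14·(9q), so 14 ∣ N; and since 126 = 14·9, N = 9·(14q), so 9 ∣ N.

[⇐] Suppose 14 ∣ N and 9 ∣ N. Any common multiple of 14 and 9 is a multiple of their lcm; here gcd(14, 9) = 1, so lcm(14, 9) = 14·9 = 126, so 126 ∣ N.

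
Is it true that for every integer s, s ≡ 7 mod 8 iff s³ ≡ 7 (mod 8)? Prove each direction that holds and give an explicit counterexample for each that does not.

Equivalent; both directions hold.

[⇒] Suppose s ≡ 7 mod 8. Write s = 8j + 7. Then (8j + 7)³ = 512j³ + 1344j² + 1176j + 343 = 8(64j³ + 168j² + 147j + 42) + 7, so s³ ≡ 7 (mod 8).

[⇐] Conversely, suppose s³ ≡ 7 (mod 8). The only residue r in {0, …, 7} with r³ ≡ 7 (mod 8) is r = 7, so s ≡ 7 (mod 8).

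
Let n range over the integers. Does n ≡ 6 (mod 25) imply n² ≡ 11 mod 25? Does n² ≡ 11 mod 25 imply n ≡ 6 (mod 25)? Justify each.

Only the forward implication holds.

(→) Suppose n ≡ 6 (mod 25). Write n = 25j + 6. Then (25j + 6)² = 625j² + 300j + 36 = 25(25j² + 12j + 1) + 11, so n² ≡ 11 (mod 25).

(←) This fails: take n = 19. Then 19² = 361 ≡ 11 (mod 25), yet 19 ≡ 19 (mod 25), not 6.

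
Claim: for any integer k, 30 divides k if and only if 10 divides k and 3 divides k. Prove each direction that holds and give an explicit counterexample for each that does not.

(⇐) Suppose 10 ∣ k and 3 ∣ k. Any common multiple of 10 and 3 is a multiple of their lcm; here gcd(10, 3) = 1, so lcm(10, 3) = 10·3 = 30, so 30 ∣ k.

(⇒) If 30 ∣ k, write k = 30q. Since 30 = 3·10, k = 10·(3q), so 10 ∣ k; and since 30 = 10·3, k = 3·(10q), so 3 ∣ k.

The biconditional holds.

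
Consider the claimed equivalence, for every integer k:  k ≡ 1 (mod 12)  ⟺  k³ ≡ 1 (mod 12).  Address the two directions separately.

[⇒] Suppose k ≡ 1 (mod 12). Write k = 12j + 1. Then (12j + 1)³ = 1728j³ + 432j² + 36j + 1 = 12(144j³ + 36j² + 3j) + 1, so k³ ≡ 1 (mod 12).

[⇐] For the converse, argue contrapositively. If k ≢ 1 (mod 12), then k is congruent to one of 0, 2, 3, 4, 5, 6, 7, 8, 9, 10, 11 modulo 12, and these give k³ ≡ 0, 8, 3, 4, 5, 0, 7, 8, 9, 4, 11 respectively — never 1.

Equivalent; both directions hold.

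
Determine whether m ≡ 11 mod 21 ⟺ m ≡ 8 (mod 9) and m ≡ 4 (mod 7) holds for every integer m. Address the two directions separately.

[⇒] This fails: m = 32 gives 32 ≡ 11 (mod 21) but 32 ≡ 5 (mod 9), so the conjunction on the right does not hold.

[⇐] Conversely, if m ≡ 8 (mod 9) and m ≡ 4 (mod 7), then by the Chinese remainder theorem m ≡ 53 (mod 63). Since 53 ≡ 11 (mod 21) and 21 ∣ 63, we get m ≡ 11 (mod 21).

Not equivalent: only (⇐) holds.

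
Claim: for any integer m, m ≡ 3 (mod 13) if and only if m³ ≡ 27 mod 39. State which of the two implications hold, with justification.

Forward direction. This fails: take m = 16. Then 16 ≡ 3 (mod 13), but 16³ = 4096 ≡ 1 (mod 39), not 27.

Converse. This fails: take m = 9. Then 9³ = 729 ≡ 27 (mod 39), yet 9 ≡ 9 (mod 13), not 3.

(⇒) fails and (⇐) fails.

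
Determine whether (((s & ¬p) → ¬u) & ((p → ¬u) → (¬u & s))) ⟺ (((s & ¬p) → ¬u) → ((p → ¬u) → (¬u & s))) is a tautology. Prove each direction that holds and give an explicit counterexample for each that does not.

(→) Assume the antecedent. If s is true, the consequent reduces to true regardless of the other variables. If s is false, the antecedent forces (p = T, s = F, u = T), and the consequent holds there. Either way the consequent holds.

(←) This fails. Under p = F, s = T, u = T, the left side is false but the right side is true.

Only the forward implication holds.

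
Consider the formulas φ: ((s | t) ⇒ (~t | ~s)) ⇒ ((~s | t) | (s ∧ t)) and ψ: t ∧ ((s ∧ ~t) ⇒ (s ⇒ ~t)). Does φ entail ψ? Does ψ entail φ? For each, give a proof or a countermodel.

Only the converse holds.

Forward direction. This fails. Under s = F, t = F, the left side is true but the right side is false.

Converse. Assume the antecedent. If s is true, the antecedent forces (s = T, t = T), and the consequent holds there. If s is false, the consequent reduces to true regardless of the other variables. Either way the consequent holds.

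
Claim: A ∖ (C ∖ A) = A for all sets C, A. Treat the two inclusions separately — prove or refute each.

(⊆) Let x ∈ A ∖ (C ∖ A). Then either x ∈ A and x ∉ C; or x ∈ C ∩ A. In each case x ∈ A, so A ∖ (C ∖ A) ⊆ A.

(⊇) Let x ∈ A. Then either x ∈ A and x ∉ C; or x ∈ C ∩ A. In each case x ∈ A ∖ (C ∖ A), so A ⊆ A ∖ (C ∖ A).

Both inclusions hold; the sets are equal.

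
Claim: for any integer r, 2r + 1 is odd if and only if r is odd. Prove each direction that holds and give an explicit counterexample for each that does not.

Not equivalent: only (⇐) holds.

Converse. Suppose r is odd. Since 2 is even, 2r is even for every r, so 2r + 1 has the same parity as 1, which is odd. Hence 2r + 1 is odd.

Forward direction. This fails: take r = 6. Then 2r + 1 = 13, which is odd, yet r = 6 is even, not odd.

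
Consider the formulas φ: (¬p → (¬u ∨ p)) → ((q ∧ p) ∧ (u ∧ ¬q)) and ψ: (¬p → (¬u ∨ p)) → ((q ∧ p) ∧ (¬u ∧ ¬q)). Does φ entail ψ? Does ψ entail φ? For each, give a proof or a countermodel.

Both directions hold.

[⇒] Assume the antecedent. If u is true, the antecedent forces (u = T, p = F, q = F) or (u = T, p = F, q = T), and the consequent holds there. If u is false, the antecedent cannot hold. Either way the consequent holds.

[⇐] Assume the antecedent. If u is true, the antecedent forces (u = T, p = F, q = F) or (u = T, p = F, q = T), and the consequent holds there. If u is false, the antecedent cannot hold. Either way the consequent holds.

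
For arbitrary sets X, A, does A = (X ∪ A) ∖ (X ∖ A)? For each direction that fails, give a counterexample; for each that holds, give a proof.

Forward inclusion. Let x ∈ A. Then either x ∈ A and x ∉ X; or x ∈ X ∩ A. In each case x ∈ (X ∪ A) ∖ (X ∖ A), so A ⊆ (X ∪ A) ∖ (X ∖ A).

Reverse inclusion. Let x ∈ (X ∪ A) ∖ (X ∖ A). Then either x ∈ A and x ∉ X; or x ∈ X ∩ A. In each case x ∈ A, so (X ∪ A) ∖ (X ∖ A) ⊆ A.

Both inclusions hold; the sets are equal.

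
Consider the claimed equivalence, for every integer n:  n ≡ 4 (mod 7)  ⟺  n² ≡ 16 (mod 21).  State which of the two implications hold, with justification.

(⟹) This fails: take n = 18. Then 18 ≡ 4 (mod 7), but 18² = 324 ≡ 9 (mod 21), not 16.

(⟸) This fails: take n = 10. Then 10² = 100 ≡ 16 (mod 21), yet 10 ≡ 3 (mod 7), not 4.

Neither direction holds.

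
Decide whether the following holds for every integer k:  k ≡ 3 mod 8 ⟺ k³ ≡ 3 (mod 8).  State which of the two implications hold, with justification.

Equivalent; both directions hold.

(⇐) Suppose k³ ≡ 3 (mod 8). The only residue r in {0, …, 7} with r³ ≡ 3 (mod 8) is r = 3, so k ≡ 3 (mod 8).

(⇒) Suppose k ≡ 3 mod 8. Write k = 8j + 3. Then (8j + 3)³ = 512j³ + 576j² + 216j + 27 = 8(64j³ + 72j² + 27j + 3) + 3, so k³ ≡ 3 (mod 8).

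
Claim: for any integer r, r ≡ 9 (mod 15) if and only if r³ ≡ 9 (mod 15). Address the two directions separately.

(⟹) Suppose r ≡ 9 (mod 15). Write r = 15j + 9. Then (15j + 9)³ = 3375j³ + 6075j² + 3645j + 729 = 15(225j³ + 405j² + 243j + 48) + 9, so r³ ≡ 9 (mod 15).

(⟸) Conversely, suppose r³ ≡ 9 (mod 15). The only residue r in {0, …, 14} with r³ ≡ 9 (mod 15) is r = 9, so r ≡ 9 (mod 15).

Both implications hold.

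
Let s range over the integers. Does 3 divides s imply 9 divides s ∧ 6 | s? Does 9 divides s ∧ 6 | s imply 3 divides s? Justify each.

The forward direction fails; the converse holds.

(⟹) This fails: take s = 3. Certainly 3 ∣ 3, but 9 ∤ 3.

(⟸) Suppose 9 ∣ s and 6 ∣ s. Any common multiple of 9 and 6 is a multiple of their lcm; here lcm(9, 6) = 9·6/gcd(9, 6) = 54/3 = 18, so 18 ∣ s. Since 3 ∣ 18, it follows that 3 ∣ s.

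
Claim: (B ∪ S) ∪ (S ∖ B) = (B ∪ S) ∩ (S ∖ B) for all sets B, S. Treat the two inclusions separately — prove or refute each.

(⊆) This inclusion fails. Take B = {1}, S = ∅; then 1 ∈ (B ∪ S) ∪ (S ∖ B) but 1 ∉ (B ∪ S) ∩ (S ∖ B).

(⊇) Let x ∈ (B ∪ S) ∩ (S ∖ B). Then x ∈ S and x ∉ B, from which x ∈ (B ∪ S) ∪ (S ∖ B).

Only the reverse inclusion holds.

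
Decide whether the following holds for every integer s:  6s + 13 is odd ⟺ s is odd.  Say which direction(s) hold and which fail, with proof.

Forward direction. This fails: take s = 2. Then 6s + 13 = 25, which is odd, yet s = 2 is even, not odd.

Converse. Suppose s is odd. Since 6 is even, 6s is even for every s, so 6s + 13 has the same parity as 13, which is odd. Hence 6s + 13 is odd.

The forward direction fails; the converse holds.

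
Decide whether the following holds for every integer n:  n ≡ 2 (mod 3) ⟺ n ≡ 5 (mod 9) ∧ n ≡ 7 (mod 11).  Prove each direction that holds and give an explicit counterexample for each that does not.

(⇒) fails; (⇐) holds.

(⇐) If n ≡ 5 (mod 9) and n ≡ 7 (mod 11), then by the Chinese remainder theorem n ≡ 95 (mod 99). Since 95 ≡ 2 (mod 3) and 3 ∣ 99, we get n ≡ 2 (mod 3).

(⇒) This fails: n = 2 gives 2 ≡ 2 (mod 3) but 2 ≡ 2 (mod 9), so the conjunction on the right does not hold.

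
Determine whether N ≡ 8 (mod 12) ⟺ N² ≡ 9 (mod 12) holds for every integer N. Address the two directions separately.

Forward direction. This fails: take N = 8. Then 8 ≡ 8 (mod 12), but 8² = 64 ≡ 4 (mod 12), not 9.

Converse. This fails: take N = 3. Then 3² = 9 ≡ 9 (mod 12), yet 3 ≡ 3 (mod 12), not 8.

Neither implication holds.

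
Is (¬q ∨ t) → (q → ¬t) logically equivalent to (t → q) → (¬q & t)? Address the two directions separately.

Only the reverse direction holds.

(←) Assume the antecedent. If q is true, the antecedent cannot hold. If q is false, (¬q ∨ t) → (q → ¬t) reduces to true regardless of the other variables. Either way (¬q ∨ t) → (q → ¬t) holds.

(→) This fails. Under q = F, t = F, the left side is true but the right side is false.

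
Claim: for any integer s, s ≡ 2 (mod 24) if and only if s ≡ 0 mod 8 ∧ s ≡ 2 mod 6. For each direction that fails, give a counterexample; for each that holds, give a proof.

Neither implication holds.

Forward direction. This fails: s = 2 gives 2 ≡ 2 (mod 24) but 2 ≡ 2 (mod 8), so the conjunction on the right does not hold.

Converse. This fails: s = 8 satisfies both congruences on the right (8 ≡ 0 mod 8 and 8 ≡ 2 mod 6) yet 8 ≡ 8 (mod 24), not 2.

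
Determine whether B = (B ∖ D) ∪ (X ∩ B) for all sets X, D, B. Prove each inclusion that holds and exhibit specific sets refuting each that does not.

(⟹) This inclusion fails. Take X = ∅, D = {1}, B = {1}; then 1 ∈ B but 1 ∉ (B ∖ D) ∪ (X ∩ B).

(⟸) Let x ∈ (B ∖ D) ∪ (X ∩ B). Then either x ∈ B and x ∉ X, D; or x ∈ X ∩ B and x ∉ D; or x ∈ X ∩ D ∩ B. In each case x ∈ B, so (B ∖ D) ∪ (X ∩ B) ⊆ B.

Only the reverse inclusion holds.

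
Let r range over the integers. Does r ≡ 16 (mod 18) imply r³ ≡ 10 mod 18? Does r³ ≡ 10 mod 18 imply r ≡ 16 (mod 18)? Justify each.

(←) This fails: take r = 4. Then 4³ = 64 ≡ 10 (mod 18), yet 4 ≡ 4 (mod 18), not 16.

(→) Suppose r ≡ 16 (mod 18). Write r = 18j + 16. Then (18j + 16)³ = 5832j³ + 15552j² + 13824j + 4096 = 18(324j³ + 864j² + 768j + 227) + 10, so r³ ≡ 10 (mod 18).

(⇒) holds; (⇐) fails.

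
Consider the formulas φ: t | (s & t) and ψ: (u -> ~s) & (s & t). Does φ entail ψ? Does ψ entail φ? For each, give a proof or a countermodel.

Only the converse holds.

[⇒] This fails. Under u = F, s = F, t = T, the left side is true but the right side is false.

[⇐] Assume the antecedent. If u is true, the antecedent cannot hold. If u is false, the antecedent forces (u = F, s = T, t = T), and t | (s & t) holds there. Either way t | (s & t) holds.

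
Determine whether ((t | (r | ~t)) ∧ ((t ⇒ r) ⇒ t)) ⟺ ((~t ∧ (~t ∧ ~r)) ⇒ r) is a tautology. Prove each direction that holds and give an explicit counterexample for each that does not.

(⇒) holds; (⇐) fails.

(⇒) Assume the antecedent. If r is true, (~t ∧ (~t ∧ ~r)) ⇒ r reduces to true regardless of the other variables. If r is false, the antecedent forces (r = F, t = T), and (~t ∧ (~t ∧ ~r)) ⇒ r holds there. Either way (~t ∧ (~t ∧ ~r)) ⇒ r holds.

(⇐) This fails. Under r = T, t = F, the left side is false but the right side is true.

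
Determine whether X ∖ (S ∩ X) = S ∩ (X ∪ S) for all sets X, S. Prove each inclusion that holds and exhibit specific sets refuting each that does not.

Both inclusions fail.

(⊆) This inclusion fails. Take X = {1}, S = ∅; then 1 ∈ X ∖ (S ∩ X) but 1 ∉ S ∩ (X ∪ S).

(⊇) This inclusion fails. Take X = ∅, S = {1}; then 1 ∈ S ∩ (X ∪ S) but 1 ∉ X ∖ (S ∩ X).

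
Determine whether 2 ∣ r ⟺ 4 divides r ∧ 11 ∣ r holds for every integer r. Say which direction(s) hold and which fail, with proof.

Not equivalent: only (⇐) holds.

[⇐] Suppose 4 ∣ r and 11 ∣ r. Any common multiple of 4 and 11 is a multiple of their lcm; here gcd(4, 11) = 1, so lcm(4, 11) = 4·11 = 44, so 44 ∣ r. Since 2 ∣ 44, it follows that 2 ∣ r.

[⇒] This fails: take r = 2. Certainly 2 ∣ 2, but 4 ∤ 2.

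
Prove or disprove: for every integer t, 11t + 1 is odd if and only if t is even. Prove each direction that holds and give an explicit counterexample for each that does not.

Both directions hold; the statement is true.

(⟹) Suppose 11t + 1 is odd. Since 11 is odd, 11t and t have the same parity, so 11t + 1 ≡ t + 1 (mod 2). As 1 is odd, 11t + 1 is odd exactly when t is even. Thus t is even.

(⟸) Conversely, suppose t is even; write t = 2j. Then 11t + 1 = 11·(2j) + 1 = 2·11j + 1, which is odd.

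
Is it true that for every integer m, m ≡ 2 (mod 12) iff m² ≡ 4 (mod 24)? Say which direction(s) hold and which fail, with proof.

Only the forward implication holds.

(→) Suppose m ≡ 2 (mod 12). Working modulo 24, m ∈ {2, 14}; for each such r, r² ≡ 4 (mod 24).

(←) This fails: take m = 10. Then 10² = 100 ≡ 4 (mod 24), yet 10 ≡ 10 (mod 12), not 2.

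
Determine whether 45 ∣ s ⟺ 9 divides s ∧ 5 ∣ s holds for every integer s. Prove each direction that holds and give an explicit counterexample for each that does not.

The biconditional holds.

Forward direction. If 45 ∣ s, write s = 45q. Since 45 = 5·9, s = 9·(5q), so 9 ∣ s; and since 45 = 9·5, s = 5·(9q), so 5 ∣ s.

Converse. Suppose 9 ∣ s and 5 ∣ s. Any common multiple of 9 and 5 is a multiple of their lcm; here gcd(9, 5) = 1, so lcm(9, 5) = 9·5 = 45, so 45 ∣ s.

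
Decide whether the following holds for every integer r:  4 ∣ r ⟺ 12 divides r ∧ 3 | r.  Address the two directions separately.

Only the converse holds.

[⇒] This fails: take r = 4. Certainly 4 ∣ 4, but 12 ∤ 4.

[⇐] Suppose 12 ∣ r and 3 ∣ r. Any common multiple of 12 and 3 is a multiple of their lcm; here lcm(12, 3) = 12·3/gcd(12, 3) = 36/3 = 12, so 12 ∣ r. Since 4 ∣ 12, it follows that 4 ∣ r.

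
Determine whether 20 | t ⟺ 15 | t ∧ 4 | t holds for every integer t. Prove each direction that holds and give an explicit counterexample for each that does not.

(→) This fails: take t = 20. Certainly 20 ∣ 20, but 15 ∤ 20.

(←) Suppose 15 ∣ t and 4 ∣ t. Any common multiple of 15 and 4 is a multiple of their lcm; here gcd(15, 4) = 1, so lcm(15, 4) = 15·4 = 60, so 60 ∣ t. Since 20 ∣ 60, it follows that 20 ∣ t.

(⇒) fails; (⇐) holds.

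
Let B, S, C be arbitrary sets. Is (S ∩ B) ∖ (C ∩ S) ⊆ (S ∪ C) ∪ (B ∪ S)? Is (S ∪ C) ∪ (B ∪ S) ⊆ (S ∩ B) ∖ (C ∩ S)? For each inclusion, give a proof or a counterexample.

(⟹) Let x ∈ (S ∩ B) ∖ (C ∩ S). Then x ∈ B ∩ S and x ∉ C, from which x ∈ (S ∪ C) ∪ (B ∪ S).

(⟸) This inclusion fails. Take B = {1}, S = ∅, C = ∅; then 1 ∈ (S ∪ C) ∪ (B ∪ S) but 1 ∉ (S ∩ B) ∖ (C ∩ S).

Only the forward inclusion holds.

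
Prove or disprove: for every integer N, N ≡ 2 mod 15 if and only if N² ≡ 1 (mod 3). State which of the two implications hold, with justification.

Only the forward direction holds.

(→) Suppose N ≡ 2 (mod 15). Then N² ≡ 2² = 4 (mod 15), and since 3 ∣ 15, also N² ≡ 1 (mod 3).

(←) This fails: take N = 1. Then 1² = 1 ≡ 1 (mod 3), yet 1 ≡ 1 (mod 15), not 2.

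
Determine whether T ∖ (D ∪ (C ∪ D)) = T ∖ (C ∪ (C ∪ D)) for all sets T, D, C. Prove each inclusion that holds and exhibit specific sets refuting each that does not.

Both inclusions hold.

Forward inclusion. Let x ∈ T ∖ (D ∪ (C ∪ D)). Then x ∈ T and x ∉ D, C, from which x ∈ T ∖ (C ∪ (C ∪ D)).

Reverse inclusion. Let x ∈ T ∖ (C ∪ (C ∪ D)). Then x ∈ T and x ∉ D, C, from which x ∈ T ∖ (D ∪ (C ∪ D)).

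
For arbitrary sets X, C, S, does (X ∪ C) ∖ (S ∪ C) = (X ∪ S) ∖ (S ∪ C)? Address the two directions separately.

The two sets are equal.

Forward inclusion. Let x ∈ (X ∪ C) ∖ (S ∪ C). Then x ∈ X and x ∉ C, S, from which x ∈ (X ∪ S) ∖ (S ∪ C).

Reverse inclusion. Let x ∈ (X ∪ S) ∖ (S ∪ C). Then x ∈ X and x ∉ C, S, from which x ∈ (X ∪ C) ∖ (S ∪ C).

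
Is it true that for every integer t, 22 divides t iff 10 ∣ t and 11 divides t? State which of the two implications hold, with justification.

(→) This fails: take t = 22. Certainly 22 ∣ 22, but 10 ∤ 22.

(←) Suppose 10 ∣ t and 11 ∣ t. Any common multiple of 10 and 11 is a multiple of their lcm; here gcd(10, 11) = 1, so lcm(10, 11) = 10·11 = 110, so 110 ∣ t. Since 22 ∣ 110, it follows that 22 ∣ t.

Only the reverse direction holds.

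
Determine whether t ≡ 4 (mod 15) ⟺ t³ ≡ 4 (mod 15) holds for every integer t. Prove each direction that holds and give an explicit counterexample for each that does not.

(→) Suppose t ≡ 4 (mod 15). Write t = 15j + 4. Then (15j + 4)³ = 3375j³ + 2700j² + 720j + 64 = 15(225j³ + 180j² + 48j + 4) + 4, so t³ ≡ 4 (mod 15).

(←) Conversely, suppose t³ ≡ 4 (mod 15). The only residue r in {0, …, 14} with r³ ≡ 4 (mod 15) is r = 4, so t ≡ 4 (mod 15).

Both directions hold; the statement is true.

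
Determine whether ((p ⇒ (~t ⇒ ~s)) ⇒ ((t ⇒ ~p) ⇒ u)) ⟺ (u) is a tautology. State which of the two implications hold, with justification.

Forward direction. This fails. Under s = T, u = F, t = F, p = T, the left side is true but the right side is false.

Converse. Assume the antecedent. If u is true, the consequent reduces to true regardless of the other variables. If u is false, the antecedent cannot hold. Either way the consequent holds.

(⇒) fails; (⇐) holds.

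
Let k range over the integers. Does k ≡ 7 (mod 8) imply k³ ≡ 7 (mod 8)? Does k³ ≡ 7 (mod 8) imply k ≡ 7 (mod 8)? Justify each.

(→) Suppose k ≡ 7 (mod 8). Write k = 8j + 7. Then (8j + 7)³ = 512j³ + 1344j² + 1176j + 343 = 8(64j³ + 168j² + 147j + 42) + 7, so k³ ≡ 7 (mod 8).

(←) Conversely, suppose k³ ≡ 7 (mod 8). The only residue r in {0, …, 7} with r³ ≡ 7 (mod 8) is r = 7, so k ≡ 7 (mod 8).

Equivalent; both directions hold.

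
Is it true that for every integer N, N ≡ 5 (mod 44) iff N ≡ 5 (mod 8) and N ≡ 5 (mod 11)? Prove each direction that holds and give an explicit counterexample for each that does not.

Forward direction. This fails: N = 49 gives 49 ≡ 5 (mod 44) but 49 ≡ 1 (mod 8), so the conjunction on the right does not hold.

Converse. If N ≡ 5 (mod 8) and N ≡ 5 (mod 11), then by the Chinese remainder theorem N ≡ 5 (mod 88). Since 5 ≡ 5 (mod 44) and 44 ∣ 88, we get N ≡ 5 (mod 44).

Not equivalent: only (⇐) holds.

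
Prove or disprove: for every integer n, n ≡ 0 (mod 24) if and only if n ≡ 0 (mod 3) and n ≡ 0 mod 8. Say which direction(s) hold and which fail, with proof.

Equivalent; both directions hold.

(⇒) Suppose n ≡ 0 (mod 24); write n = 24j + 0. Since 3 ∣ 24, reducing mod 3 gives n ≡ 0 (mod 3); since 8 ∣ 24, reducing mod 8 gives n ≡ 0 (mod 8).

(⇐) Conversely, if n ≡ 0 (mod 3) and n ≡ 0 (mod 8), then by the Chinese remainder theorem n ≡ 0 (mod 24). This is exactly n ≡ 0 (mod 24).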